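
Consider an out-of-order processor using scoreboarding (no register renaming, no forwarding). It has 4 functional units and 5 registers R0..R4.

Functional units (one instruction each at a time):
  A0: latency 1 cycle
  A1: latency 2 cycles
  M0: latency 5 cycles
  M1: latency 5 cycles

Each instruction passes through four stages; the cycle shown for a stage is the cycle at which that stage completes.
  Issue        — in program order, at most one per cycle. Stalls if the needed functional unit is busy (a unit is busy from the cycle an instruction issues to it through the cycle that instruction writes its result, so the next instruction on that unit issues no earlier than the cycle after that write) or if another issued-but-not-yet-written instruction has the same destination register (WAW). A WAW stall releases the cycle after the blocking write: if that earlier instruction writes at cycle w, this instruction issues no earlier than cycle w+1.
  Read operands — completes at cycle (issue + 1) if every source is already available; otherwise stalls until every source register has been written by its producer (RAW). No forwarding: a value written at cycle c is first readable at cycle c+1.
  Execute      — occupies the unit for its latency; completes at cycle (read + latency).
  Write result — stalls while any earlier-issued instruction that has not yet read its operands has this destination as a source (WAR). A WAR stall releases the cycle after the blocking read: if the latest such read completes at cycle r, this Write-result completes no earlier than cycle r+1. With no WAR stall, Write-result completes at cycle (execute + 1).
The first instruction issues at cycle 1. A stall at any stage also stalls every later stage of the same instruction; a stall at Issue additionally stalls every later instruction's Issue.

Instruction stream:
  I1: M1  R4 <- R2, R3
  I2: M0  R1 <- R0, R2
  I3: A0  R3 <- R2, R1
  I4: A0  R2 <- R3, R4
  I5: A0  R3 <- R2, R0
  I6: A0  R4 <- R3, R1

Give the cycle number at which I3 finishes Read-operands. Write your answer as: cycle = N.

cycle = 10

I1  is:1  ro:2  ex:7  wr:8
I2  is:2  ro:3  ex:8  wr:9
I3  is:3  ro:10  ex:11  wr:12  — RAW R1: wait I2 write@9
I4  is:13  ro:14  ex:15  wr:16  — struct: A0 busy until I3 writes@12
I5  is:17  ro:18  ex:19  wr:20  — struct: A0 busy until I4 writes@16
I6  is:21  ro:22  ex:23  wr:24  — struct: A0 busy until I5 writes@20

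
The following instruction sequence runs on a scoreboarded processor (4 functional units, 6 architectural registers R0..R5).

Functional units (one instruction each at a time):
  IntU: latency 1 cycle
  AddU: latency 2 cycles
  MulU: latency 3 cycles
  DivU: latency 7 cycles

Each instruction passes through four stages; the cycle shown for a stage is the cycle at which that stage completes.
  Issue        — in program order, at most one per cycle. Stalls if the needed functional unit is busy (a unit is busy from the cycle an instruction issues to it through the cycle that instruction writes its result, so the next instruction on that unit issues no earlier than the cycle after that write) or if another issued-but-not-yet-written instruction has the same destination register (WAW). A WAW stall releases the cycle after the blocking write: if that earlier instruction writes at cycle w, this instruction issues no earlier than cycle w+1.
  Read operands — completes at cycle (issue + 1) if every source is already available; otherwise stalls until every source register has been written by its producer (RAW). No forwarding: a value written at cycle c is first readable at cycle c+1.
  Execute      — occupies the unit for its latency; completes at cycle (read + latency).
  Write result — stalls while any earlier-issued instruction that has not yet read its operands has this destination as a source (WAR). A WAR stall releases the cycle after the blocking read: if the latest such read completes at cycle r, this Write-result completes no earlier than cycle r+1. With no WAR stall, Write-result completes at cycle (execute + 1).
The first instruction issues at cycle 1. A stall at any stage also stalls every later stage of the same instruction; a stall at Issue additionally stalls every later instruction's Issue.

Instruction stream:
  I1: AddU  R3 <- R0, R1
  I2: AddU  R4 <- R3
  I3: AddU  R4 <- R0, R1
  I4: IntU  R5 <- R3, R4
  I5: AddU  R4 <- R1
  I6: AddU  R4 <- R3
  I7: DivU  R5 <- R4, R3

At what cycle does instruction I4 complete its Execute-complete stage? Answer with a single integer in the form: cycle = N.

  I1 | 1 | 2 | 4 | 5
  I2 | 6 | 7 | 9 | 10   struct: AddU busy until I1 writes@5
  I3 | 11 | 12 | 14 | 15   struct: AddU busy until I2 writes@10
  I4 | 12 | 16 | 17 | 18   RAW R4: wait I3 write@15
  I5 | 16 | 17 | 19 | 20   struct: AddU busy until I3 writes@15
  I6 | 21 | 22 | 24 | 25   struct: AddU busy until I5 writes@20
  I7 | 22 | 26 | 33 | 34   RAW R4: wait I6 write@25

cycle = 17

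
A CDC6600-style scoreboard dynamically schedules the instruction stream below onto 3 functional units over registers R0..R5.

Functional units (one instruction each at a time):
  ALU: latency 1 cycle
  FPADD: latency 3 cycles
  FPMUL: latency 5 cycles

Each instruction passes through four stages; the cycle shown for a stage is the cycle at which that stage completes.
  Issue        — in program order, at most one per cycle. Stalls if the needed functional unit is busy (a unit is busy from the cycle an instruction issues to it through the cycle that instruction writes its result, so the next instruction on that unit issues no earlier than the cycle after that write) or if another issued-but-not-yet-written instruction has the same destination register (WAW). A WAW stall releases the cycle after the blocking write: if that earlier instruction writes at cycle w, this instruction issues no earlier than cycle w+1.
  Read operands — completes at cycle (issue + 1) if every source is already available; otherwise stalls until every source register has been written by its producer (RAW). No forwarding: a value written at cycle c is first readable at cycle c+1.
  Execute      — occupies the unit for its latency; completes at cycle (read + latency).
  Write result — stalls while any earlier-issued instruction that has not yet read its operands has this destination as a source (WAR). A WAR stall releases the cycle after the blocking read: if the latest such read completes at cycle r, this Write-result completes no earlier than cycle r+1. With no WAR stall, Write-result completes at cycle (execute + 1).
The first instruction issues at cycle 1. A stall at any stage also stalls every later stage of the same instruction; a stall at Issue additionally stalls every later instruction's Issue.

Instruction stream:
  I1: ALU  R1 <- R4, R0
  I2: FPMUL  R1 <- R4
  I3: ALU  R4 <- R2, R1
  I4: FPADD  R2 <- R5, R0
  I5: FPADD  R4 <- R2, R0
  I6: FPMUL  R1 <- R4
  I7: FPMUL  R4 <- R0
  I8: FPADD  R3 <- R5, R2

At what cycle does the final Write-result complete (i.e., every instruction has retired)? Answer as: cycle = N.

cycle 1: issue I1 (ALU)
cycle 2: I1 read-ops
cycle 3: I1 finished on ALU
cycle 4: I1→R1
cycle 5: issue I2 (FPMUL)
cycle 6: I2 read-ops, issue I3 (ALU)
cycle 7: issue I4 (FPADD)
cycle 8: I4 read-ops
cycle 11: I2 finished on FPMUL, I4 finished on FPADD
cycle 12: I2→R1
cycle 13: I3 read-ops
cycle 14: I3 finished on ALU, I4→R2
cycle 15: I3→R4
cycle 16: issue I5 (FPADD)
cycle 17: I5 read-ops, issue I6 (FPMUL)
cycle 20: I5 finished on FPADD
cycle 21: I5→R4
cycle 22: I6 read-ops
cycle 27: I6 finished on FPMUL
cycle 28: I6→R1
cycle 29: issue I7 (FPMUL)
cycle 30: I7 read-ops, issue I8 (FPADD)
cycle 31: I8 read-ops
cycle 34: I8 finished on FPADD
cycle 35: I7 finished on FPMUL, I8→R3
cycle 36: I7→R4

cycle = 36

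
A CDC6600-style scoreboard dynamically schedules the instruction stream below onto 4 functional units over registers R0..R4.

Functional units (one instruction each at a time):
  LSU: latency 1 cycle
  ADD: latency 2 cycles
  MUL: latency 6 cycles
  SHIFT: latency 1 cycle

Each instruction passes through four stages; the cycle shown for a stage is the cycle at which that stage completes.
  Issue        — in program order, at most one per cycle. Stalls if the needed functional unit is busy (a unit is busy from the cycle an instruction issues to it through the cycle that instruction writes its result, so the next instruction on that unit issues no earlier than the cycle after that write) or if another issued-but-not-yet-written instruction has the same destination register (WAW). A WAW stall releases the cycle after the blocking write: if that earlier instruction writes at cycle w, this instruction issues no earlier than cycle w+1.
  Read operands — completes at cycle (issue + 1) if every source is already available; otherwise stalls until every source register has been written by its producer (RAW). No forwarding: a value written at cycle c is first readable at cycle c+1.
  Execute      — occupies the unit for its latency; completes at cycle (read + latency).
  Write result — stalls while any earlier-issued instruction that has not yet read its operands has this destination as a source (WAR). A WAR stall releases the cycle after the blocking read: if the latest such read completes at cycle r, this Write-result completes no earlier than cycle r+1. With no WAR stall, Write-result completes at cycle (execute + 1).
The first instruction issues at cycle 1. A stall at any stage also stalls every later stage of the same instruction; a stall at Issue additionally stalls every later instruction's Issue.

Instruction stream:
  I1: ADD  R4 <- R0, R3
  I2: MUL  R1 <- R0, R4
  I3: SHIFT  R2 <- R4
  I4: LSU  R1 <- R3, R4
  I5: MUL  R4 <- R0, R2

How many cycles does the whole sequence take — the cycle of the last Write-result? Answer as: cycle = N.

cycle = 23

t=1  I1 dispatched to ADD
t=2  I1 operands ready · I2 dispatched to MUL
t=3  I3 dispatched to SHIFT
t=4  I1 complete
t=5  R4←I1
t=6  I2 operands ready · I3 operands ready
t=7  I3 complete
t=8  R2←I3
t=12  I2 complete
t=13  R1←I2
t=14  I4 dispatched to LSU
t=15  I4 operands ready · I5 dispatched to MUL
t=16  I4 complete · I5 operands ready
t=17  R1←I4
t=22  I5 complete
t=23  R4←I5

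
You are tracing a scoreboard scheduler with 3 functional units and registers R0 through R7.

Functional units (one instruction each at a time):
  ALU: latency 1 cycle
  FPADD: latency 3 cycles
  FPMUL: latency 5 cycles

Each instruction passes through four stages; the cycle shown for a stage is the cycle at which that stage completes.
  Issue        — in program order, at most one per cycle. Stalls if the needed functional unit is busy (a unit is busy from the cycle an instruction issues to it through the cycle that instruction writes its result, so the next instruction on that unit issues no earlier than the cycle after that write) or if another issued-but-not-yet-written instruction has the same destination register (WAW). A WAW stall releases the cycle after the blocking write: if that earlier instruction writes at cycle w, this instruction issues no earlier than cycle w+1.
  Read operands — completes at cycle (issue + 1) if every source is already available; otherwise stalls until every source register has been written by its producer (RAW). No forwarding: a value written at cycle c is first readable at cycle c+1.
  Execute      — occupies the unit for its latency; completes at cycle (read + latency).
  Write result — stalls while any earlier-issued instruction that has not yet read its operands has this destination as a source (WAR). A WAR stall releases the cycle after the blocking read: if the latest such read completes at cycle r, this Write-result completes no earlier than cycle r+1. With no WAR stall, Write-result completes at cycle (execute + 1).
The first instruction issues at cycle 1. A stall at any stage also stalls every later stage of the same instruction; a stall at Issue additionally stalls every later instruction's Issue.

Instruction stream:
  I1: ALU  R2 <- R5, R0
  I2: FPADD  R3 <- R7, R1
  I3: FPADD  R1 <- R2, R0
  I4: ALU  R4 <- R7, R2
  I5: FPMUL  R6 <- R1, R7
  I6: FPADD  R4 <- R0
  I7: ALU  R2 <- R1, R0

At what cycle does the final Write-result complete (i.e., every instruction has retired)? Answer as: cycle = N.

cycle = 20

cycle 1: I1 issues→ALU
cycle 2: I1 reads | I2 issues→FPADD
cycle 3: I1 exec-done | I2 reads
cycle 4: I1 writes R2
cycle 6: I2 exec-done
cycle 7: I2 writes R3
cycle 8: I3 issues→FPADD
cycle 9: I3 reads | I4 issues→ALU
cycle 10: I4 reads | I5 issues→FPMUL
cycle 11: I4 exec-done
cycle 12: I3 exec-done | I4 writes R4
cycle 13: I3 writes R1
cycle 14: I5 reads | I6 issues→FPADD
cycle 15: I6 reads | I7 issues→ALU
cycle 16: I7 reads
cycle 17: I7 exec-done
cycle 18: I6 exec-done | I7 writes R2
cycle 19: I5 exec-done | I6 writes R4
cycle 20: I5 writes R6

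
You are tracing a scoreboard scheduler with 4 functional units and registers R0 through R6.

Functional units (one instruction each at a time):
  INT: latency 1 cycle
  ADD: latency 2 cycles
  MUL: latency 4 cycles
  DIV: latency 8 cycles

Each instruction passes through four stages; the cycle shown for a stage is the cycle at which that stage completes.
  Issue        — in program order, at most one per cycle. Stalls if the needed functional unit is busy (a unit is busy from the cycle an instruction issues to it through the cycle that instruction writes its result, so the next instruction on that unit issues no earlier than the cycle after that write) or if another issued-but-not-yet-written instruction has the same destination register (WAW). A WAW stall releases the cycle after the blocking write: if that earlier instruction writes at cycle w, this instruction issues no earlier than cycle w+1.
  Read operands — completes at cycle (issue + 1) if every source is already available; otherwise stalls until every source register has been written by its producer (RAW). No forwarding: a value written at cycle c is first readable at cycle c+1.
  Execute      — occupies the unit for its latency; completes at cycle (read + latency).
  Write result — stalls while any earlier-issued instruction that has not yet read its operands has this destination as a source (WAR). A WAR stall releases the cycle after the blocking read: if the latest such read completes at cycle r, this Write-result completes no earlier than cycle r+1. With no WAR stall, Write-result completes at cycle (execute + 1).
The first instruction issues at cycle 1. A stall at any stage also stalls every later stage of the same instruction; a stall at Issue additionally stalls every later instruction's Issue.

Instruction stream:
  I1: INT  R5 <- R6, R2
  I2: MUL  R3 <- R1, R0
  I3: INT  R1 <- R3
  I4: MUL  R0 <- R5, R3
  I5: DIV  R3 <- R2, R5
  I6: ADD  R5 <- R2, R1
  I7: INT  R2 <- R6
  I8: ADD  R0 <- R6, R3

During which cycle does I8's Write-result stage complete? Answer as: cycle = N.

cycle = 24

I1  is:1  ro:2  ex:3  wr:4
I2  is:2  ro:3  ex:7  wr:8
I3  is:5  ro:9  ex:10  wr:11  — struct: INT busy until I1 writes@4, RAW R3: wait I2 write@8
I4  is:9  ro:10  ex:14  wr:15  — struct: MUL busy until I2 writes@8
I5  is:10  ro:11  ex:19  wr:20
I6  is:11  ro:12  ex:14  wr:15
I7  is:12  ro:13  ex:14  wr:15
I8  is:16  ro:21  ex:23  wr:24  — struct: ADD busy until I6 writes@15, RAW R3: wait I5 write@20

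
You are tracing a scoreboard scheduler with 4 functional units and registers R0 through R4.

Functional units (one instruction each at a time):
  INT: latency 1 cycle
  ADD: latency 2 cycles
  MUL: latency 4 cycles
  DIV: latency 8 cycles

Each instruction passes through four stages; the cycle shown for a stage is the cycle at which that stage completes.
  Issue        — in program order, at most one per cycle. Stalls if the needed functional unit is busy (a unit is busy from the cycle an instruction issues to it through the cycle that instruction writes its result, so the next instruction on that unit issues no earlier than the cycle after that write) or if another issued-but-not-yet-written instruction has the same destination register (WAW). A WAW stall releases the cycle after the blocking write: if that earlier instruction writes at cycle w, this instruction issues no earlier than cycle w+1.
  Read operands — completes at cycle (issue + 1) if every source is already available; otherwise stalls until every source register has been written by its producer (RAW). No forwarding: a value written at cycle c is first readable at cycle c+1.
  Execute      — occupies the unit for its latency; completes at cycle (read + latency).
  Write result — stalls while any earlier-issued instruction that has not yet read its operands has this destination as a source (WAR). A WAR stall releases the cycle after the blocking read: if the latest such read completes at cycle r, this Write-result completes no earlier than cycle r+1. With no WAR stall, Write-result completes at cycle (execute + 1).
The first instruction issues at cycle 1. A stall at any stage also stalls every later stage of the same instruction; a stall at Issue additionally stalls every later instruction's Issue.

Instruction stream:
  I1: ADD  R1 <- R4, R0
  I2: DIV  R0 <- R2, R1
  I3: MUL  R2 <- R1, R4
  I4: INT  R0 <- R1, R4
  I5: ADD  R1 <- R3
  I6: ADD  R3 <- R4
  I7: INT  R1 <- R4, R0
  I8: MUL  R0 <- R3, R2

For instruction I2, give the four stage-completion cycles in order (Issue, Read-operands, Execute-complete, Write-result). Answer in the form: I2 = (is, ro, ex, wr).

I1 -> (1, 2, 4, 5)
I2 -> (2, 6, 14, 15)  // RAW R1: wait I1 write@5
I3 -> (3, 6, 10, 11)  // RAW R1: wait I1 write@5
I4 -> (16, 17, 18, 19)  // WAW R0: wait I2 write@15
I5 -> (17, 18, 20, 21)
I6 -> (22, 23, 25, 26)  // struct: ADD busy until I5 writes@21
I7 -> (23, 24, 25, 26)
I8 -> (24, 27, 31, 32)  // RAW R3: wait I6 write@26

I2 = (2, 6, 14, 15)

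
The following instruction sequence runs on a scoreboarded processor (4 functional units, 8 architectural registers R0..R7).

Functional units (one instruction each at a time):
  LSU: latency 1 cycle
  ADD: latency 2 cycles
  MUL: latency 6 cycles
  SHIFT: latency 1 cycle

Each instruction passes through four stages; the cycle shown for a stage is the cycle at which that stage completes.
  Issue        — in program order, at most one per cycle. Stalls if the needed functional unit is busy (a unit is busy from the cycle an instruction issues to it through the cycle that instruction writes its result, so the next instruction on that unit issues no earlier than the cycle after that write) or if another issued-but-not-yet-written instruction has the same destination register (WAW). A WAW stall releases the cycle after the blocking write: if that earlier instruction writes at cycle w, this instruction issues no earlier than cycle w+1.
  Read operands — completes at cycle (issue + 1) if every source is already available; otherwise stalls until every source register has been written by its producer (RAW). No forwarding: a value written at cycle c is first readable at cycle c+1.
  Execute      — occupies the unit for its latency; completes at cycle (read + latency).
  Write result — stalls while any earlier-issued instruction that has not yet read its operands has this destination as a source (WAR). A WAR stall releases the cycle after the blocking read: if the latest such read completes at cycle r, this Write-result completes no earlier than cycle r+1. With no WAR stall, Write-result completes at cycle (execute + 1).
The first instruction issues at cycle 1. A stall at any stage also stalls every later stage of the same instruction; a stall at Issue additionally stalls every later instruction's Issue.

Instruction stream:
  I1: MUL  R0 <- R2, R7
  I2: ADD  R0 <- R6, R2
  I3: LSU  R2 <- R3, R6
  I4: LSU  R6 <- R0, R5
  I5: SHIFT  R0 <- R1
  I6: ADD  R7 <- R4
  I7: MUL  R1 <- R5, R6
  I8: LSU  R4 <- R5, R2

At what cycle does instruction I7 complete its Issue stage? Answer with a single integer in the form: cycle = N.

I1: IS=1 RO=2 EX=8 WR=9
I2: IS=10 RO=11 EX=13 WR=14  [WAW R0: wait I1 write@9]
I3: IS=11 RO=12 EX=13 WR=14
I4: IS=15 RO=16 EX=17 WR=18  [struct: LSU busy until I3 writes@14]
I5: IS=16 RO=17 EX=18 WR=19
I6: IS=17 RO=18 EX=20 WR=21
I7: IS=18 RO=19 EX=25 WR=26
I8: IS=19 RO=20 EX=21 WR=22

cycle = 18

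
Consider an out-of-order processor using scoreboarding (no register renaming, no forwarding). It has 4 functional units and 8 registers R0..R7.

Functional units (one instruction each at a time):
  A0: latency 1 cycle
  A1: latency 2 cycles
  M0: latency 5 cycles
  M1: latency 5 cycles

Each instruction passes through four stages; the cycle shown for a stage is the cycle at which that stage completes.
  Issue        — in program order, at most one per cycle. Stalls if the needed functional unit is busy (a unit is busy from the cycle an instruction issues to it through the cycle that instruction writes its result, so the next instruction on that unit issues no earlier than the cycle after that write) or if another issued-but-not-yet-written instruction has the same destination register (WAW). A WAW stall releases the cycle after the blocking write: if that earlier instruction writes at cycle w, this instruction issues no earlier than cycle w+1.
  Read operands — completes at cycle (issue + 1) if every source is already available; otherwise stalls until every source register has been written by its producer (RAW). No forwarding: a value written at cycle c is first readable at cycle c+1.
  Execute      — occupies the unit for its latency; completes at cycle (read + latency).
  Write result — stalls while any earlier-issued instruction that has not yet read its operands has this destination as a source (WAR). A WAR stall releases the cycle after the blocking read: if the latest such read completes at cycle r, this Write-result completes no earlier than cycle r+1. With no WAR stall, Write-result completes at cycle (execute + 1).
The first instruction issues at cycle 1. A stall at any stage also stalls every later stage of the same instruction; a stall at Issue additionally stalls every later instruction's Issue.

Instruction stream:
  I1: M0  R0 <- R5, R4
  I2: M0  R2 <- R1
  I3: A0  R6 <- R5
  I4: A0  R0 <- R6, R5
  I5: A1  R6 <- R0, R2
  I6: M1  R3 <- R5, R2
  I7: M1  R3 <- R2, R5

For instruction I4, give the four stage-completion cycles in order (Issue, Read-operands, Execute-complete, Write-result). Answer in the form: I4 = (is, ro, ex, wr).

I4 = (14, 15, 16, 17)

I1  is:1  ro:2  ex:7  wr:8
I2  is:9  ro:10  ex:15  wr:16  — struct: M0 busy until I1 writes@8
I3  is:10  ro:11  ex:12  wr:13
I4  is:14  ro:15  ex:16  wr:17  — struct: A0 busy until I3 writes@13
I5  is:15  ro:18  ex:20  wr:21  — RAW R0: wait I4 write@17
I6  is:16  ro:17  ex:22  wr:23
I7  is:24  ro:25  ex:30  wr:31  — struct: M1 busy until I6 writes@23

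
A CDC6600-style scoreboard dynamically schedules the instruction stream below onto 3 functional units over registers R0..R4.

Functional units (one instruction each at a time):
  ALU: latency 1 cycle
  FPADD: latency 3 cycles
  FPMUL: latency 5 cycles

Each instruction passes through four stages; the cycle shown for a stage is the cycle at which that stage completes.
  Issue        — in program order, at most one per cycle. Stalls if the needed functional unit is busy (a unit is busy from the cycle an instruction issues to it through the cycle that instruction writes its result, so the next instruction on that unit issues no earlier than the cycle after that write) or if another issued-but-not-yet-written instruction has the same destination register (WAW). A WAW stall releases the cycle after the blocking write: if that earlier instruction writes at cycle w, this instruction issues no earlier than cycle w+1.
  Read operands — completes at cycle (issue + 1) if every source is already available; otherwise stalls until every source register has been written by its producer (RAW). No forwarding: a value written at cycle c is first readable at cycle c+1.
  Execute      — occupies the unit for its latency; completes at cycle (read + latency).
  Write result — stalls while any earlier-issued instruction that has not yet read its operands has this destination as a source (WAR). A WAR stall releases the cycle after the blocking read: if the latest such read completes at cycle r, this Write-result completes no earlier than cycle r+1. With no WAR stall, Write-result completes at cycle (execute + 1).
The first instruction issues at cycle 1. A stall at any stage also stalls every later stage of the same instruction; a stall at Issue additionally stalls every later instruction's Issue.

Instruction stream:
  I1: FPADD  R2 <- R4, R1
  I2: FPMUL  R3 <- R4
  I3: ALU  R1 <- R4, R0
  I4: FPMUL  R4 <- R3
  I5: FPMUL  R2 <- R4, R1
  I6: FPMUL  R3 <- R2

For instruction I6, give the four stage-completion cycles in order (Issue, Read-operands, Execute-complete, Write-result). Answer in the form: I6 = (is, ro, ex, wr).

I6 = (26, 27, 32, 33)

  I1 | 1 | 2 | 5 | 6
  I2 | 2 | 3 | 8 | 9
  I3 | 3 | 4 | 5 | 6
  I4 | 10 | 11 | 16 | 17   struct: FPMUL busy until I2 writes@9
  I5 | 18 | 19 | 24 | 25   struct: FPMUL busy until I4 writes@17
  I6 | 26 | 27 | 32 | 33   struct: FPMUL busy until I5 writes@25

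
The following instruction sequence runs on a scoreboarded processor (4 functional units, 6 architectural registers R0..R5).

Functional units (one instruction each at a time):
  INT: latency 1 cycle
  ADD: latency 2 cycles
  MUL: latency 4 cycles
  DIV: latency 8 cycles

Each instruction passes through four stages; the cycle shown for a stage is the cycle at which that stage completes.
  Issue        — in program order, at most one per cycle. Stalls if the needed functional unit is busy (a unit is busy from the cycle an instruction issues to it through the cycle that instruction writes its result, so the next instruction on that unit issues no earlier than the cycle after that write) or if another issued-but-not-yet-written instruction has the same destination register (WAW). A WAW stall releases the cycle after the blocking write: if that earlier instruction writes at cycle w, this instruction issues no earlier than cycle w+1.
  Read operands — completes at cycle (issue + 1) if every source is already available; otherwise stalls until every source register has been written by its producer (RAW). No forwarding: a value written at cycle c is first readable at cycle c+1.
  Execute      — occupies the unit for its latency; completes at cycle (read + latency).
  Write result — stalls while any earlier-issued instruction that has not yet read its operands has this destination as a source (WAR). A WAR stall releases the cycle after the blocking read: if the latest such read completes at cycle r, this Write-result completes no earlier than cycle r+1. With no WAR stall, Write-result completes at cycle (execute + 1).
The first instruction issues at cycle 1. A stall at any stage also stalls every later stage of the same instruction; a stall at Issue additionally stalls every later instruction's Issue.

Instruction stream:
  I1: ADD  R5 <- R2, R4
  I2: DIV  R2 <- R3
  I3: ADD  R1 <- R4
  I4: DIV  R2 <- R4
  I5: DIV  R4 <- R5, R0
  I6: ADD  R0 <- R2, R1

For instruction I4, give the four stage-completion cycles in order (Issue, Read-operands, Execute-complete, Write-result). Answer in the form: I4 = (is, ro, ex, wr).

I4 = (13, 14, 22, 23)

I1  is:1  ro:2  ex:4  wr:5
I2  is:2  ro:3  ex:11  wr:12
I3  is:6  ro:7  ex:9  wr:10  — struct: ADD busy until I1 writes@5
I4  is:13  ro:14  ex:22  wr:23  — struct: DIV busy until I2 writes@12
I5  is:24  ro:25  ex:33  wr:34  — struct: DIV busy until I4 writes@23
I6  is:25  ro:26  ex:28  wr:29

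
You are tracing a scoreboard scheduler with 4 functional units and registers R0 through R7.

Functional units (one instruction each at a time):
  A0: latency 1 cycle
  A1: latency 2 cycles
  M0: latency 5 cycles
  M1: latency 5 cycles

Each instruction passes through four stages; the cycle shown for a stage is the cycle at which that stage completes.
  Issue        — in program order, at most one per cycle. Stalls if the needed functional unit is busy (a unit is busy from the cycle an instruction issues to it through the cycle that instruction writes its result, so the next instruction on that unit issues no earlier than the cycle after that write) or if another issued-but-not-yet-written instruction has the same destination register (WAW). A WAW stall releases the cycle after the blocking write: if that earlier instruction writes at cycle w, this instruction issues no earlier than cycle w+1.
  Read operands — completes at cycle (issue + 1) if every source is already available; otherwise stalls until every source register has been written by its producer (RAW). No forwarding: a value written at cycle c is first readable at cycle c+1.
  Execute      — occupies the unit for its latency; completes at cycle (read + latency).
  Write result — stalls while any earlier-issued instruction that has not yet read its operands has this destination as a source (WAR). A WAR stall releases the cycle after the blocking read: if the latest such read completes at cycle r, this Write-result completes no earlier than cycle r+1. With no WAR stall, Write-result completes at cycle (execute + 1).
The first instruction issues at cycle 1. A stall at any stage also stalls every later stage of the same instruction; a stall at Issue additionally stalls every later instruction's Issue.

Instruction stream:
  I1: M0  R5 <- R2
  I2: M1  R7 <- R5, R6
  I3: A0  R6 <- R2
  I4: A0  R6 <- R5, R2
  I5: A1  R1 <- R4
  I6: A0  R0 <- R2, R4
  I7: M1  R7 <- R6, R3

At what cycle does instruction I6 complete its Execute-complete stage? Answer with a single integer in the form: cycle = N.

cycle = 17

c1: issue I1 (M0)
c2: I1 read-ops, issue I2 (M1)
c3: issue I3 (A0)
c4: I3 read-ops
c5: I3 finished on A0
c7: I1 finished on M0
c8: I1→R5
c9: I2 read-ops
c10: I3→R6
c11: issue I4 (A0)
c12: I4 read-ops, issue I5 (A1)
c13: I4 finished on A0, I5 read-ops
c14: I2 finished on M1, I4→R6
c15: I2→R7, I5 finished on A1, issue I6 (A0)
c16: I5→R1, I6 read-ops, issue I7 (M1)
c17: I6 finished on A0, I7 read-ops
c18: I6→R0
c22: I7 finished on M1
c23: I7→R7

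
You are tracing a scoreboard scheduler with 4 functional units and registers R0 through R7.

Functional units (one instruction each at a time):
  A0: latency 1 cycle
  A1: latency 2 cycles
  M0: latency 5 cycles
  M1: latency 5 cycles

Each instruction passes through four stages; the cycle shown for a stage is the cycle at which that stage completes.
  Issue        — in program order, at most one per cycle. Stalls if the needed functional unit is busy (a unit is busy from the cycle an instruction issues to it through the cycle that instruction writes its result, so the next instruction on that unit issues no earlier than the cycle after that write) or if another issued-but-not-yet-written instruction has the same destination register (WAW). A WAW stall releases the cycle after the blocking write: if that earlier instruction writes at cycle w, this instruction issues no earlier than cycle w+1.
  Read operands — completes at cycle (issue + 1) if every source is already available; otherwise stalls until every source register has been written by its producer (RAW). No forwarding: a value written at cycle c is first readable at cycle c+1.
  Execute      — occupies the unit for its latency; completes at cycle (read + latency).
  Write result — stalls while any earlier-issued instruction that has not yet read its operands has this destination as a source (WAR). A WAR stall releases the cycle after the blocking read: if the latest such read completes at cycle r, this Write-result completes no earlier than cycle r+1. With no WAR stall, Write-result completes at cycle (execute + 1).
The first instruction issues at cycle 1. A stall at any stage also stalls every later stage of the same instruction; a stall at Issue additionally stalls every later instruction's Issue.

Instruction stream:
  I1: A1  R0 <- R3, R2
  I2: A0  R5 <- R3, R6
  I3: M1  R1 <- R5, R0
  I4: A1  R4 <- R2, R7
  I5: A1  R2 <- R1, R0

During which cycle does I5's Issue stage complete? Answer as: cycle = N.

cycle = 11

I1  is:1  ro:2  ex:4  wr:5
I2  is:2  ro:3  ex:4  wr:5
I3  is:3  ro:6  ex:11  wr:12  — RAW R5: wait I2 write@5, RAW R0: wait I1 write@5
I4  is:6  ro:7  ex:9  wr:10  — struct: A1 busy until I1 writes@5
I5  is:11  ro:13  ex:15  wr:16  — struct: A1 busy until I4 writes@10, RAW R1: wait I3 write@12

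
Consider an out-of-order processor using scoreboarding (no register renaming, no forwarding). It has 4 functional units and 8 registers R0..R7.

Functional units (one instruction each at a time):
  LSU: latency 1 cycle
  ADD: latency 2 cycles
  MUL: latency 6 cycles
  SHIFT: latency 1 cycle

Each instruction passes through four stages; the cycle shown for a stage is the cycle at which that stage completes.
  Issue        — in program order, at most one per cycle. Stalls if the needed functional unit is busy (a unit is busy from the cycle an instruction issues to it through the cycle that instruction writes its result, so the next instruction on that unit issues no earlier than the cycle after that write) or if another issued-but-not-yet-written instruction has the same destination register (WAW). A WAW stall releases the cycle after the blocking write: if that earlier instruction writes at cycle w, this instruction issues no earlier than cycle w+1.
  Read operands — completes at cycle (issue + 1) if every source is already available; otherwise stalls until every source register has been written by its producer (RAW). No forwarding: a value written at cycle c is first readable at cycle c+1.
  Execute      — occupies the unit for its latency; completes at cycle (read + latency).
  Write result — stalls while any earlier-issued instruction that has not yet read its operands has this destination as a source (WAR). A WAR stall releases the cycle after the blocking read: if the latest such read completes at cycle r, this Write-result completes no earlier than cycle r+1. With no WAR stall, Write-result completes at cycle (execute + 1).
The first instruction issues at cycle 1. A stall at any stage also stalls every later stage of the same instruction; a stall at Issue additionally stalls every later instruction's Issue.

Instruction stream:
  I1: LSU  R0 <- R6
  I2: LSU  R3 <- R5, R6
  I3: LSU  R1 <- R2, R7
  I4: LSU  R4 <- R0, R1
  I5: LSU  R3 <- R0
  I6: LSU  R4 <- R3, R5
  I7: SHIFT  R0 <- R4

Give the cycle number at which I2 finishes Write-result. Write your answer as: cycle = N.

cycle = 8

[I1] 1/2/3/4
[I2] 5/6/7/8  (struct: LSU busy until I1 writes@4)
[I3] 9/10/11/12  (struct: LSU busy until I2 writes@8)
[I4] 13/14/15/16  (struct: LSU busy until I3 writes@12)
[I5] 17/18/19/20  (struct: LSU busy until I4 writes@16)
[I6] 21/22/23/24  (struct: LSU busy until I5 writes@20)
[I7] 22/25/26/27  (RAW R4: wait I6 write@24)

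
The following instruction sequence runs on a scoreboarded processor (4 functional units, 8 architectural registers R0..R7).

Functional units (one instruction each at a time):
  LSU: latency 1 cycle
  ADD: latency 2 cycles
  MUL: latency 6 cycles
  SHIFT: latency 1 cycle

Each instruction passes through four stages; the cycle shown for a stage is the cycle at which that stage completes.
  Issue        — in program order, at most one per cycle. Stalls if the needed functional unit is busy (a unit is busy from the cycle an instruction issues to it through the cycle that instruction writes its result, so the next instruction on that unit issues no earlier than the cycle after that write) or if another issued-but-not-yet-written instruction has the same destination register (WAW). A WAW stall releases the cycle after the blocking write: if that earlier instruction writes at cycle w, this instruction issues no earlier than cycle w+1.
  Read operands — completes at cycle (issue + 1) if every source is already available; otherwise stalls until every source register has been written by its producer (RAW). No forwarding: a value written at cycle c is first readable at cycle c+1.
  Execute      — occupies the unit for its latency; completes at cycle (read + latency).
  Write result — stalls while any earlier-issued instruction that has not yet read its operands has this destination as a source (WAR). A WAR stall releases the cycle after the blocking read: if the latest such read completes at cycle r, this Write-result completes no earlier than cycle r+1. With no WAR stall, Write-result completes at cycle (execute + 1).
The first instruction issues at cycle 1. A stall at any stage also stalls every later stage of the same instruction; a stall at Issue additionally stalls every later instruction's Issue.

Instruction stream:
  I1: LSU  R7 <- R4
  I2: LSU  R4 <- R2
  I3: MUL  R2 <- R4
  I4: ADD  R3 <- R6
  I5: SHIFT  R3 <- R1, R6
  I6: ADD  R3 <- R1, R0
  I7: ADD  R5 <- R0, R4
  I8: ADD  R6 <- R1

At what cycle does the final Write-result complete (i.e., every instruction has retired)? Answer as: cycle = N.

cycle = 30

t=1  I1 dispatched to LSU
t=2  I1 operands ready
t=3  I1 complete
t=4  R7←I1
t=5  I2 dispatched to LSU
t=6  I2 operands ready; I3 dispatched to MUL
t=7  I2 complete; I4 dispatched to ADD
t=8  R4←I2; I4 operands ready
t=9  I3 operands ready
t=10  I4 complete
t=11  R3←I4
t=12  I5 dispatched to SHIFT
t=13  I5 operands ready
t=14  I5 complete
t=15  I3 complete; R3←I5
t=16  R2←I3; I6 dispatched to ADD
t=17  I6 operands ready
t=19  I6 complete
t=20  R3←I6
t=21  I7 dispatched to ADD
t=22  I7 operands ready
t=24  I7 complete
t=25  R5←I7
t=26  I8 dispatched to ADD
t=27  I8 operands ready
t=29  I8 complete
t=30  R6←I8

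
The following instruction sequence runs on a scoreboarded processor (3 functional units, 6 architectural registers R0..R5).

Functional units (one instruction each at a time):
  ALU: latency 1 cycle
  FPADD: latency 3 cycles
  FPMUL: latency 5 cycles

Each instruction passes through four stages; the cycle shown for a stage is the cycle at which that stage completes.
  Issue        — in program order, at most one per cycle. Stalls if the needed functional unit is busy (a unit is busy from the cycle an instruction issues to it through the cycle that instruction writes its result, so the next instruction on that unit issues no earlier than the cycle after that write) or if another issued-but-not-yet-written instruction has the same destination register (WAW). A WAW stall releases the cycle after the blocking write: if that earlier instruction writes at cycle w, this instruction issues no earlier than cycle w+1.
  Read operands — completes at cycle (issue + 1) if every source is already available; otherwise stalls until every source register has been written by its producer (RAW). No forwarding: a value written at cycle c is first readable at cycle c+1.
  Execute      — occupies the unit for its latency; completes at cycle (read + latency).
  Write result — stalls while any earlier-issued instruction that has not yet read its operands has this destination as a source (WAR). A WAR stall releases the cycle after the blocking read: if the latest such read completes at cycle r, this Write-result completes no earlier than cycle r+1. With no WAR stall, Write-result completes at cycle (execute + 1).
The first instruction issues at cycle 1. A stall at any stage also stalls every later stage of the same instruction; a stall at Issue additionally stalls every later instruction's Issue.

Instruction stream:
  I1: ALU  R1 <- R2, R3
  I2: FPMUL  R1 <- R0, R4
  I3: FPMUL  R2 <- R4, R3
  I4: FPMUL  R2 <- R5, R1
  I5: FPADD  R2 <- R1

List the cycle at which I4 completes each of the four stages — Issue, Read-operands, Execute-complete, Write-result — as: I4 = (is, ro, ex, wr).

I1: IS=1 RO=2 EX=3 WR=4
I2: IS=5 RO=6 EX=11 WR=12  [WAW R1: wait I1 write@4]
I3: IS=13 RO=14 EX=19 WR=20  [struct: FPMUL busy until I2 writes@12]
I4: IS=21 RO=22 EX=27 WR=28  [struct: FPMUL busy until I3 writes@20]
I5: IS=29 RO=30 EX=33 WR=34  [WAW R2: wait I4 write@28]

I4 = (21, 22, 27, 28)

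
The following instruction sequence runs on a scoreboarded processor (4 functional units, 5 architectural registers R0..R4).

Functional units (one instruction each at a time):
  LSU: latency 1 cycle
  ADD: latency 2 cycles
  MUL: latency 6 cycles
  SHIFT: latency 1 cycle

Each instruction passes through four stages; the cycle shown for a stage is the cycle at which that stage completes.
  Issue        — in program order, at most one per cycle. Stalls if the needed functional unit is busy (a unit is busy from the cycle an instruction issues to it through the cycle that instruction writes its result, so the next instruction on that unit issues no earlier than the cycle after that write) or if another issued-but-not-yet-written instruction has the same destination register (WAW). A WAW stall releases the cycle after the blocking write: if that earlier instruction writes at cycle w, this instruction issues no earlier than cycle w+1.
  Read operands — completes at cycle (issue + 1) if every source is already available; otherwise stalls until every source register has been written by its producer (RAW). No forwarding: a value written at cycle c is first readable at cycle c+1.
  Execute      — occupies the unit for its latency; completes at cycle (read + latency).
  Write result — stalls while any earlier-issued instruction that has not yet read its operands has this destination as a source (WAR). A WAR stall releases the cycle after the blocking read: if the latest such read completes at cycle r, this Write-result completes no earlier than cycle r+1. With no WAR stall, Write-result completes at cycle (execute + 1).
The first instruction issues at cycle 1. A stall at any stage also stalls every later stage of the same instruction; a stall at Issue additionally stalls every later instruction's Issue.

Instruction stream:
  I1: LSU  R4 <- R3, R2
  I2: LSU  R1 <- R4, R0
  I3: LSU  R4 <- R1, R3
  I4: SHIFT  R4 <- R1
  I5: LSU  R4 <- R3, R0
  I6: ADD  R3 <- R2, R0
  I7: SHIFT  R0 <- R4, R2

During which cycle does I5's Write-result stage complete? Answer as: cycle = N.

[I1] 1/2/3/4
[I2] 5/6/7/8  (struct: LSU busy until I1 writes@4)
[I3] 9/10/11/12  (struct: LSU busy until I2 writes@8)
[I4] 13/14/15/16  (WAW R4: wait I3 write@12)
[I5] 17/18/19/20  (WAW R4: wait I4 write@16)
[I6] 18/19/21/22
[I7] 19/21/22/23  (RAW R4: wait I5 write@20)

cycle = 20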